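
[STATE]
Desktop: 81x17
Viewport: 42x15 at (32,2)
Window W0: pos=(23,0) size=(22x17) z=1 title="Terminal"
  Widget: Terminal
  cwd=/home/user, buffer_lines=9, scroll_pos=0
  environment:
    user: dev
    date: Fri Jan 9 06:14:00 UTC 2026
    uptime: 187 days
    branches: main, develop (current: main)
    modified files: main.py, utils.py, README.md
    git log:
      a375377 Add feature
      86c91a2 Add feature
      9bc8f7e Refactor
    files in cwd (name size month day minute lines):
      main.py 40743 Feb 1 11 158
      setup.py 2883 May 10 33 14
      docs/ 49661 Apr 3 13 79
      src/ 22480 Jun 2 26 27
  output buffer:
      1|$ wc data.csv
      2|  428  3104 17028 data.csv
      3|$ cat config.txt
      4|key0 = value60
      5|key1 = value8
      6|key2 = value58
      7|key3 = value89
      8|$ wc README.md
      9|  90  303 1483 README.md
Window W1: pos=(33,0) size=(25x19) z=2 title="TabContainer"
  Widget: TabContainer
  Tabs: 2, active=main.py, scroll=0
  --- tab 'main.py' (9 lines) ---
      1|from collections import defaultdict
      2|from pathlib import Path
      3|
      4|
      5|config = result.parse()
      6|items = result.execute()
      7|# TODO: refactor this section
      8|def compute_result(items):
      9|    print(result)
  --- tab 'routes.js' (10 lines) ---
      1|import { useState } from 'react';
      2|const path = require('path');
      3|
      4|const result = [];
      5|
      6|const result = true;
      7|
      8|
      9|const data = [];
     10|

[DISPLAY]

─┠───────────────────────┨                
a┃[main.py]│ routes.js   ┃                
1┃───────────────────────┃                
n┃from collections import┃                
a┃from pathlib import Pat┃                
a┃                       ┃                
a┃                       ┃                
a┃config = result.parse()┃                
D┃items = result.execute(┃                
3┃# TODO: refactor this s┃                
 ┃def compute_result(item┃                
 ┃    print(result)      ┃                
 ┃                       ┃                
 ┃                       ┃                
━┃                       ┃                


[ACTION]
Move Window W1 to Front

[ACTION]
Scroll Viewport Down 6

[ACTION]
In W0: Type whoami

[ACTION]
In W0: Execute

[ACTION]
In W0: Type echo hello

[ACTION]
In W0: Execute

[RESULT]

─┠───────────────────────┨                
1┃[main.py]│ routes.js   ┃                
n┃───────────────────────┃                
a┃from collections import┃                
a┃from pathlib import Pat┃                
a┃                       ┃                
a┃                       ┃                
D┃config = result.parse()┃                
3┃items = result.execute(┃                
 ┃# TODO: refactor this s┃                
 ┃def compute_result(item┃                
e┃    print(result)      ┃                
 ┃                       ┃                
 ┃                       ┃                
━┃                       ┃                


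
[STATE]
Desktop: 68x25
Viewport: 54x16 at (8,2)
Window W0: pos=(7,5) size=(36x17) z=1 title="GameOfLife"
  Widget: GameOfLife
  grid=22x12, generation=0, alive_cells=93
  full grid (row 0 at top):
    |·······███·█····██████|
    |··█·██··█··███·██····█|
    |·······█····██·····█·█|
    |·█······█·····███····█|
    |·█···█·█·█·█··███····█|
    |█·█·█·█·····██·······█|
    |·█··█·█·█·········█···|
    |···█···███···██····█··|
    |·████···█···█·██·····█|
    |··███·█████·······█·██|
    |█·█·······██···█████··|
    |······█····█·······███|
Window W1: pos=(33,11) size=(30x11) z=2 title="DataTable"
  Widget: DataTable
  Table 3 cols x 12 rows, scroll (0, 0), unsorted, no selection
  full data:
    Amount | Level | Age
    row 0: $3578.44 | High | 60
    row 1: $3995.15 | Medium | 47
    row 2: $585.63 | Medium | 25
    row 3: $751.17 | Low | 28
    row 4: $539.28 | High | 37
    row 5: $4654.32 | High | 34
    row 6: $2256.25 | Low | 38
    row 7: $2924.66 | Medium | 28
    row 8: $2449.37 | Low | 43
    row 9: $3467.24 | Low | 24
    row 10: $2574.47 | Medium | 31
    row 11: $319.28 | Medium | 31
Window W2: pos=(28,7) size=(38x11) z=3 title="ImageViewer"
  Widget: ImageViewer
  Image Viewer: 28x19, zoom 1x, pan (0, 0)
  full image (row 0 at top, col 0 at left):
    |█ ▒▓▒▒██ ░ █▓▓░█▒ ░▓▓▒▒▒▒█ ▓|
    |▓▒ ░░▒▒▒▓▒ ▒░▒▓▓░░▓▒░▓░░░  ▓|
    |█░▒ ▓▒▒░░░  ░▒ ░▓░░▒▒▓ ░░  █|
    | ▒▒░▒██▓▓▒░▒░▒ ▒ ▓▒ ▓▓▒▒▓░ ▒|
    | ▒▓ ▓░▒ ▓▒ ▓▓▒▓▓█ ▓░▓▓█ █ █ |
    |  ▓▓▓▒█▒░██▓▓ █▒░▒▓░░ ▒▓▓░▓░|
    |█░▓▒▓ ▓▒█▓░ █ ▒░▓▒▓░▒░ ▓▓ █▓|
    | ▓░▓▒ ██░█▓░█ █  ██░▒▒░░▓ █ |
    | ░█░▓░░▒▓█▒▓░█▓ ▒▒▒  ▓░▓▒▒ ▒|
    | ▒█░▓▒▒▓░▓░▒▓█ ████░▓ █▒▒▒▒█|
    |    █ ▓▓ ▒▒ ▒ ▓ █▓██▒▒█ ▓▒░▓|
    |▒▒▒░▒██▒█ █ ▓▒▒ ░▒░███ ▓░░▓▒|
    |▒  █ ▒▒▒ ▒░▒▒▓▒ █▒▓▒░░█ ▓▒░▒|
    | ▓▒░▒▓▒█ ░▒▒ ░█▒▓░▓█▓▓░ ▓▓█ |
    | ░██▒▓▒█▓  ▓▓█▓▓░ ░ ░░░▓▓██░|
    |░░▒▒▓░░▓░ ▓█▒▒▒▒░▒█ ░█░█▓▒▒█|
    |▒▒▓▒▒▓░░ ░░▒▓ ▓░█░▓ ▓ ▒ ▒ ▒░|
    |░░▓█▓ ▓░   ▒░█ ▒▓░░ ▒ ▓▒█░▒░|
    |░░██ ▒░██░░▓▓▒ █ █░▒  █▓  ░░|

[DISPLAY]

                                                      
                                                      
                                                      
━━━━━━━━━━━━━━━━━━━━━━━━━━━━━━━━━━┓                   
 GameOfLife                       ┃                   
────────────────────┏━━━━━━━━━━━━━━━━━━━━━━━━━━━━━━━━━
Gen: 0              ┃ ImageViewer                     
·······███·█····████┠─────────────────────────────────
··█·██··█··███·██···┃█ ▒▓▒▒██ ░ █▓▓░█▒ ░▓▓▒▒▒▒█ ▓     
·······█····██·····█┃▓▒ ░░▒▒▒▓▒ ▒░▒▓▓░░▓▒░▓░░░  ▓     
·█······█·····███···┃█░▒ ▓▒▒░░░  ░▒ ░▓░░▒▒▓ ░░  █     
·█···█·█·█·█··███···┃ ▒▒░▒██▓▓▒░▒░▒ ▒ ▓▒ ▓▓▒▒▓░ ▒     
█·█·█·█·····██······┃ ▒▓ ▓░▒ ▓▒ ▓▓▒▓▓█ ▓░▓▓█ █ █      
·█··█·█·█·········█·┃  ▓▓▓▒█▒░██▓▓ █▒░▒▓░░ ▒▓▓░▓░     
···█···███···██····█┃█░▓▒▓ ▓▒█▓░ █ ▒░▓▒▓░▒░ ▓▓ █▓     
·████···█···█·██····┗━━━━━━━━━━━━━━━━━━━━━━━━━━━━━━━━━


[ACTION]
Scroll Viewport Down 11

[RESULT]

·······███·█····████┠─────────────────────────────────
··█·██··█··███·██···┃█ ▒▓▒▒██ ░ █▓▓░█▒ ░▓▓▒▒▒▒█ ▓     
·······█····██·····█┃▓▒ ░░▒▒▒▓▒ ▒░▒▓▓░░▓▒░▓░░░  ▓     
·█······█·····███···┃█░▒ ▓▒▒░░░  ░▒ ░▓░░▒▒▓ ░░  █     
·█···█·█·█·█··███···┃ ▒▒░▒██▓▓▒░▒░▒ ▒ ▓▒ ▓▓▒▒▓░ ▒     
█·█·█·█·····██······┃ ▒▓ ▓░▒ ▓▒ ▓▓▒▓▓█ ▓░▓▓█ █ █      
·█··█·█·█·········█·┃  ▓▓▓▒█▒░██▓▓ █▒░▒▓░░ ▒▓▓░▓░     
···█···███···██····█┃█░▓▒▓ ▓▒█▓░ █ ▒░▓▒▓░▒░ ▓▓ █▓     
·████···█···█·██····┗━━━━━━━━━━━━━━━━━━━━━━━━━━━━━━━━━
··███·█████·······█·██   ┃$585.63 │Medium│25          
█·█·······██···█████··   ┃$751.17 │Low   │28          
······█····█·······███   ┃$539.28 │High  │37          
━━━━━━━━━━━━━━━━━━━━━━━━━┗━━━━━━━━━━━━━━━━━━━━━━━━━━━━
                                                      
                                                      
                                                      


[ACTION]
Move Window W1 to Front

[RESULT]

·······███·█····████┠─────────────────────────────────
··█·██··█··███·██···┃█ ▒▓▒▒██ ░ █▓▓░█▒ ░▓▓▒▒▒▒█ ▓     
·······█····██·····█┃▓▒ ░┏━━━━━━━━━━━━━━━━━━━━━━━━━━━━
·█······█·····███···┃█░▒ ┃ DataTable                  
·█···█·█·█·█··███···┃ ▒▒░┠────────────────────────────
█·█·█·█·····██······┃ ▒▓ ┃Amount  │Level │Age         
·█··█·█·█·········█·┃  ▓▓┃────────┼──────┼───         
···█···███···██····█┃█░▓▒┃$3578.44│High  │60          
·████···█···█·██····┗━━━━┃$3995.15│Medium│47          
··███·█████·······█·██   ┃$585.63 │Medium│25          
█·█·······██···█████··   ┃$751.17 │Low   │28          
······█····█·······███   ┃$539.28 │High  │37          
━━━━━━━━━━━━━━━━━━━━━━━━━┗━━━━━━━━━━━━━━━━━━━━━━━━━━━━
                                                      
                                                      
                                                      


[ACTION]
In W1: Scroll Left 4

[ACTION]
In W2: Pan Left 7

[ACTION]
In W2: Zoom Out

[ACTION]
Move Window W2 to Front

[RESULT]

·······███·█····████┠─────────────────────────────────
··█·██··█··███·██···┃█ ▒▓▒▒██ ░ █▓▓░█▒ ░▓▓▒▒▒▒█ ▓     
·······█····██·····█┃▓▒ ░░▒▒▒▓▒ ▒░▒▓▓░░▓▒░▓░░░  ▓     
·█······█·····███···┃█░▒ ▓▒▒░░░  ░▒ ░▓░░▒▒▓ ░░  █     
·█···█·█·█·█··███···┃ ▒▒░▒██▓▓▒░▒░▒ ▒ ▓▒ ▓▓▒▒▓░ ▒     
█·█·█·█·····██······┃ ▒▓ ▓░▒ ▓▒ ▓▓▒▓▓█ ▓░▓▓█ █ █      
·█··█·█·█·········█·┃  ▓▓▓▒█▒░██▓▓ █▒░▒▓░░ ▒▓▓░▓░     
···█···███···██····█┃█░▓▒▓ ▓▒█▓░ █ ▒░▓▒▓░▒░ ▓▓ █▓     
·████···█···█·██····┗━━━━━━━━━━━━━━━━━━━━━━━━━━━━━━━━━
··███·█████·······█·██   ┃$585.63 │Medium│25          
█·█·······██···█████··   ┃$751.17 │Low   │28          
······█····█·······███   ┃$539.28 │High  │37          
━━━━━━━━━━━━━━━━━━━━━━━━━┗━━━━━━━━━━━━━━━━━━━━━━━━━━━━
                                                      
                                                      
                                                      


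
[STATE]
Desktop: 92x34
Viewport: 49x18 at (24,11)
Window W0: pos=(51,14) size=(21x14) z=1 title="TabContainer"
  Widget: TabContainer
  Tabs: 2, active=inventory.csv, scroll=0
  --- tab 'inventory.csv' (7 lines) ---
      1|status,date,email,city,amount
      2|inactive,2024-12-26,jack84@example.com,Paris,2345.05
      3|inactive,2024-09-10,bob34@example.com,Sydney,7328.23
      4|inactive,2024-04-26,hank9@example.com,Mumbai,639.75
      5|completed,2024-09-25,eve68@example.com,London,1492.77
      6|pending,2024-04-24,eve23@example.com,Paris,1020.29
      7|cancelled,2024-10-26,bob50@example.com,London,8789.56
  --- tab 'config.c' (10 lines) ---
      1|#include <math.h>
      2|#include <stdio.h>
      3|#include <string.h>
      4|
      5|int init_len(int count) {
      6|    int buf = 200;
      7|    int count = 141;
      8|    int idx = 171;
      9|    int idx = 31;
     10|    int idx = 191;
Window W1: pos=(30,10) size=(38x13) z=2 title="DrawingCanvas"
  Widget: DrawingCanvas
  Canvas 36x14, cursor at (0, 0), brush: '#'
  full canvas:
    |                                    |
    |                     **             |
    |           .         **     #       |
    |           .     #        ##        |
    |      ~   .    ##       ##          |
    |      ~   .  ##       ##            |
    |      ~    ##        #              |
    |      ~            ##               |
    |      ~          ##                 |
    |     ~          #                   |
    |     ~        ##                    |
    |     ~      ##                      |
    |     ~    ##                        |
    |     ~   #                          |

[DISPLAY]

      ┃ DrawingCanvas                      ┃     
      ┠────────────────────────────────────┨     
      ┃+                                   ┃     
      ┃                     **             ┃━━━┓ 
      ┃           .         **     #       ┃   ┃ 
      ┃           .     #        ##        ┃───┨ 
      ┃      ~   .    ##       ##          ┃ co┃ 
      ┃      ~   .  ##       ##            ┃───┃ 
      ┃      ~    ##        #              ┃l,c┃ 
      ┃      ~            ##               ┃-26┃ 
      ┃      ~          ##                 ┃-10┃ 
      ┗━━━━━━━━━━━━━━━━━━━━━━━━━━━━━━━━━━━━┛-26┃ 
                           ┃completed,2024-09-2┃ 
                           ┃pending,2024-04-24,┃ 
                           ┃cancelled,2024-10-2┃ 
                           ┃                   ┃ 
                           ┗━━━━━━━━━━━━━━━━━━━┛ 
                                                 


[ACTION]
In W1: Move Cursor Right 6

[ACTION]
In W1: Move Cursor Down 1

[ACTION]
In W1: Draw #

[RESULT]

      ┃ DrawingCanvas                      ┃     
      ┠────────────────────────────────────┨     
      ┃                                    ┃     
      ┃      #              **             ┃━━━┓ 
      ┃           .         **     #       ┃   ┃ 
      ┃           .     #        ##        ┃───┨ 
      ┃      ~   .    ##       ##          ┃ co┃ 
      ┃      ~   .  ##       ##            ┃───┃ 
      ┃      ~    ##        #              ┃l,c┃ 
      ┃      ~            ##               ┃-26┃ 
      ┃      ~          ##                 ┃-10┃ 
      ┗━━━━━━━━━━━━━━━━━━━━━━━━━━━━━━━━━━━━┛-26┃ 
                           ┃completed,2024-09-2┃ 
                           ┃pending,2024-04-24,┃ 
                           ┃cancelled,2024-10-2┃ 
                           ┃                   ┃ 
                           ┗━━━━━━━━━━━━━━━━━━━┛ 
                                                 


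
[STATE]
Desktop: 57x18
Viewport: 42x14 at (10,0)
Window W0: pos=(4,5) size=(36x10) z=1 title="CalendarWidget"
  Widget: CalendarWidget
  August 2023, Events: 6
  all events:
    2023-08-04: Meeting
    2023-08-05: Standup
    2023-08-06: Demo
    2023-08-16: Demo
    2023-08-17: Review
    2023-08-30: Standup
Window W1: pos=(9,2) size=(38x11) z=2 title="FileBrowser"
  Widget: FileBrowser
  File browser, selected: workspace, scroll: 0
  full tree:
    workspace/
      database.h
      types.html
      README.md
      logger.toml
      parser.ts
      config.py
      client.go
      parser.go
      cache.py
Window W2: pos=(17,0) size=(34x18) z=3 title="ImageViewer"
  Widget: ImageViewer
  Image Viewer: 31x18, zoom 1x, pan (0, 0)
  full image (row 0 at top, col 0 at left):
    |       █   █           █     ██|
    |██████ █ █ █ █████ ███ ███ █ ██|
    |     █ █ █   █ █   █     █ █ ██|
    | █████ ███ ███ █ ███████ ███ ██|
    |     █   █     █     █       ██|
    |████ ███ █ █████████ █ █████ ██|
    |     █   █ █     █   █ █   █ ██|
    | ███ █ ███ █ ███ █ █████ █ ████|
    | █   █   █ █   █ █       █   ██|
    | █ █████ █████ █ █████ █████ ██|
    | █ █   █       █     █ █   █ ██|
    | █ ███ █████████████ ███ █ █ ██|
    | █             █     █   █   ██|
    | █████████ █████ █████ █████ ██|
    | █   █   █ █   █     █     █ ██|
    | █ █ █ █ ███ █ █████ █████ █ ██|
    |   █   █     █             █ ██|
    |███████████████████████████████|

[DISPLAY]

       ┏━━━━━━━━━━━━━━━━━━━━━━━━━━━━━━━━┓ 
       ┃ ImageViewer                    ┃ 
━━━━━━━┠────────────────────────────────┨ 
 FileBr┃       █   █           █     ██ ┃ 
───────┃██████ █ █ █ █████ ███ ███ █ ██ ┃ 
> [-] w┃     █ █ █   █ █   █     █ █ ██ ┃ 
    dat┃ █████ ███ ███ █ ███████ ███ ██ ┃ 
    typ┃     █   █     █     █       ██ ┃ 
    REA┃████ ███ █ █████████ █ █████ ██ ┃ 
    log┃     █   █ █     █   █ █   █ ██ ┃ 
    par┃ ███ █ ███ █ ███ █ █████ █ ████ ┃ 
    con┃ █   █   █ █   █ █       █   ██ ┃ 
━━━━━━━┃ █ █████ █████ █ █████ █████ ██ ┃ 
 23 24 ┃ █ █   █       █     █ █   █ ██ ┃ 


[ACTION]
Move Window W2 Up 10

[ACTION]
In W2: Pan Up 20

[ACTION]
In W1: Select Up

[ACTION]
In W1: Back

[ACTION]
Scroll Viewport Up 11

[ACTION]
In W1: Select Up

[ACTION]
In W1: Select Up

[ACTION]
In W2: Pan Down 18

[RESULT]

       ┏━━━━━━━━━━━━━━━━━━━━━━━━━━━━━━━━┓ 
       ┃ ImageViewer                    ┃ 
━━━━━━━┠────────────────────────────────┨ 
 FileBr┃                                ┃ 
───────┃                                ┃ 
> [-] w┃                                ┃ 
    dat┃                                ┃ 
    typ┃                                ┃ 
    REA┃                                ┃ 
    log┃                                ┃ 
    par┃                                ┃ 
    con┃                                ┃ 
━━━━━━━┃                                ┃ 
 23 24 ┃                                ┃ 


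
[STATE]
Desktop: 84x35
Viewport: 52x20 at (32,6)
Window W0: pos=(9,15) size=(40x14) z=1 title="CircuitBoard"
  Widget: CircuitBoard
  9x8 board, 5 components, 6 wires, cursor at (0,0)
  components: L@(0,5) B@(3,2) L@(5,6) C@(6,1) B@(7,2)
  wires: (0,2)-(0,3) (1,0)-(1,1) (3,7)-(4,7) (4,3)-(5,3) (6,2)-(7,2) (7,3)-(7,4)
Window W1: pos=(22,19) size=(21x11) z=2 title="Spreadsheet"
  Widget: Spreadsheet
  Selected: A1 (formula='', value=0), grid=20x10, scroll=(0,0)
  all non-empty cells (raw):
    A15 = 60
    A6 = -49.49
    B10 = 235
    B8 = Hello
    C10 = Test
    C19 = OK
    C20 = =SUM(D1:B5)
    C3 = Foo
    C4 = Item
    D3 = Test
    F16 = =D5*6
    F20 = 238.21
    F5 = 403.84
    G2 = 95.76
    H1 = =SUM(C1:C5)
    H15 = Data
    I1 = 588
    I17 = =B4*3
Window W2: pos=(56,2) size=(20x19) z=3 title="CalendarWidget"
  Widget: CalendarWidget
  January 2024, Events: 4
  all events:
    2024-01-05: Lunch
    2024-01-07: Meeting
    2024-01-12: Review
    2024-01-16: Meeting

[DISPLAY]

                        ┃Mo Tu We Th Fr Sa ┃        
                        ┃ 1  2  3  4  5*  6┃        
                        ┃ 8  9 10 11 12* 13┃        
                        ┃15 16* 17 18 19 20┃        
                        ┃22 23 24 25 26 27 ┃        
                        ┃29 30 31          ┃        
                        ┃                  ┃        
                        ┃                  ┃        
                        ┃                  ┃        
━━━━━━━━━━━━━━━━┓       ┃                  ┃        
                ┃       ┃                  ┃        
────────────────┨       ┃                  ┃        
                ┃       ┃                  ┃        
━━━━━━━━━━┓     ┃       ┃                  ┃        
eet       ┃     ┃       ┗━━━━━━━━━━━━━━━━━━┛        
──────────┨     ┃                                   
          ┃     ┃                                   
      B   ┃     ┃                                   
----------┃     ┃                                   
[0]       ┃     ┃                                   


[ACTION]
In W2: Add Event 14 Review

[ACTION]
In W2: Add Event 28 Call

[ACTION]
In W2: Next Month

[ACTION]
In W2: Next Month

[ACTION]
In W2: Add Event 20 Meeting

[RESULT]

                        ┃Mo Tu We Th Fr Sa ┃        
                        ┃             1  2 ┃        
                        ┃ 4  5  6  7  8  9 ┃        
                        ┃11 12 13 14 15 16 ┃        
                        ┃18 19 20* 21 22 23┃        
                        ┃25 26 27 28 29 30 ┃        
                        ┃                  ┃        
                        ┃                  ┃        
                        ┃                  ┃        
━━━━━━━━━━━━━━━━┓       ┃                  ┃        
                ┃       ┃                  ┃        
────────────────┨       ┃                  ┃        
                ┃       ┃                  ┃        
━━━━━━━━━━┓     ┃       ┃                  ┃        
eet       ┃     ┃       ┗━━━━━━━━━━━━━━━━━━┛        
──────────┨     ┃                                   
          ┃     ┃                                   
      B   ┃     ┃                                   
----------┃     ┃                                   
[0]       ┃     ┃                                   


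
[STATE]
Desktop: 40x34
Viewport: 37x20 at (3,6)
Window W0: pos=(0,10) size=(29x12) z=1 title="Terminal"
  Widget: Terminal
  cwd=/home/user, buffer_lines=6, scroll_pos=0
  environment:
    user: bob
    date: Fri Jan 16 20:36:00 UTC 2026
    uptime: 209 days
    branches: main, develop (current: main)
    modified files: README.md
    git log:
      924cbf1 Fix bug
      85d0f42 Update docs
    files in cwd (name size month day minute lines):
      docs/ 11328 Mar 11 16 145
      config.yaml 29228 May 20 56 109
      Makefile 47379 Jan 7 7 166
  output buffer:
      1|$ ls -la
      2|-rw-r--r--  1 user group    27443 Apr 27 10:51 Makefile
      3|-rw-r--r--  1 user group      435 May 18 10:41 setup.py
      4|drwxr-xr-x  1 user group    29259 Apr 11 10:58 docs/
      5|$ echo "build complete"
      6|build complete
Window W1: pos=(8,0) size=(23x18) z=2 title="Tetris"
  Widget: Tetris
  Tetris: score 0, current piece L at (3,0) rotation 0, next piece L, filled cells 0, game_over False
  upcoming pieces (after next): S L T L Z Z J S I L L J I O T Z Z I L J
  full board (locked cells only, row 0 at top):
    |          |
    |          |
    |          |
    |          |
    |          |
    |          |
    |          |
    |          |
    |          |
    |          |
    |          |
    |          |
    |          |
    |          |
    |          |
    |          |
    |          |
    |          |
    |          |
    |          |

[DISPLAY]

     ┃          │          ┃         
     ┃          │          ┃         
     ┃          │          ┃         
     ┃          │Score:    ┃         
━━━━━┃          │0         ┃         
ermin┃          │          ┃         
─────┃          │          ┃         
ls -l┃          │          ┃         
w-r--┃          │          ┃         
w-r--┃          │          ┃         
wxr-x┃          │          ┃         
echo ┗━━━━━━━━━━━━━━━━━━━━━┛         
ild complete             ┃           
█                        ┃           
                         ┃           
━━━━━━━━━━━━━━━━━━━━━━━━━┛           
                                     
                                     
                                     
                                     


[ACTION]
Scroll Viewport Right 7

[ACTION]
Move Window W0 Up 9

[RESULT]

w-r--┃          │          ┃         
wxr-x┃          │          ┃         
echo ┃          │          ┃         
ild c┃          │Score:    ┃         
█    ┃          │0         ┃         
     ┃          │          ┃         
━━━━━┃          │          ┃         
     ┃          │          ┃         
     ┃          │          ┃         
     ┃          │          ┃         
     ┃          │          ┃         
     ┗━━━━━━━━━━━━━━━━━━━━━┛         
                                     
                                     
                                     
                                     
                                     
                                     
                                     
                                     


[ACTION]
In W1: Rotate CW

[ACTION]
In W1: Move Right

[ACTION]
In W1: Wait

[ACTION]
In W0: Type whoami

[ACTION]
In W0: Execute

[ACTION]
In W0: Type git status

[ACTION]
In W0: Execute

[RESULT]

git s┃          │          ┃         
 bran┃          │          ┃         
anges┃          │          ┃         
     ┃          │Score:    ┃         
     ┃          │0         ┃         
█    ┃          │          ┃         
━━━━━┃          │          ┃         
     ┃          │          ┃         
     ┃          │          ┃         
     ┃          │          ┃         
     ┃          │          ┃         
     ┗━━━━━━━━━━━━━━━━━━━━━┛         
                                     
                                     
                                     
                                     
                                     
                                     
                                     
                                     


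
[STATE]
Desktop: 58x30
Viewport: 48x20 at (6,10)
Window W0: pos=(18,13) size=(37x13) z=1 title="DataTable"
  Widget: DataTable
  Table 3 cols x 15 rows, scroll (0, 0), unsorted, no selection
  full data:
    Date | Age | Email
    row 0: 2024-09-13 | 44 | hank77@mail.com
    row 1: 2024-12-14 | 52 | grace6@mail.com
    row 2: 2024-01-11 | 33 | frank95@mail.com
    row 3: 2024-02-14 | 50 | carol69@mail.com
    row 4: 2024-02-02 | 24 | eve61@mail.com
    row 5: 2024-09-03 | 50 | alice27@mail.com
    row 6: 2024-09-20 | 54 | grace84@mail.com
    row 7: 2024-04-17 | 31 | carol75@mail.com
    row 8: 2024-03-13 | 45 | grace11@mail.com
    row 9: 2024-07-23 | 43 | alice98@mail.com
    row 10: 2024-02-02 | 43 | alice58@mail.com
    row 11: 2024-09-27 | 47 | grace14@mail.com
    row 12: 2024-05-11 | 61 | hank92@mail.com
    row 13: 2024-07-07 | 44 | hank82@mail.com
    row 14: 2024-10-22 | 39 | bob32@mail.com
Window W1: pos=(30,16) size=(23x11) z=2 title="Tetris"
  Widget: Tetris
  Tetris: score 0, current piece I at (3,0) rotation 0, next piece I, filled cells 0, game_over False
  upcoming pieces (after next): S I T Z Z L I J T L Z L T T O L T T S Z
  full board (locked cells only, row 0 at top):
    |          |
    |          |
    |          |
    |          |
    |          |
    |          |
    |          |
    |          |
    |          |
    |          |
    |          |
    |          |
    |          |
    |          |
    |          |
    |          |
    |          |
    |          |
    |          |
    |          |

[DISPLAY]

                                                
                                                
                                                
            ┏━━━━━━━━━━━━━━━━━━━━━━━━━━━━━━━━━━━
            ┃ DataTable                         
            ┠───────────────────────────────────
            ┃Date      │┏━━━━━━━━━━━━━━━━━━━━━┓ 
            ┃──────────┼┃ Tetris              ┃ 
            ┃2024-09-13│┠─────────────────────┨ 
            ┃2024-12-14│┃          │Next:     ┃ 
            ┃2024-01-11│┃          │████      ┃ 
            ┃2024-02-14│┃          │          ┃ 
            ┃2024-02-02│┃          │          ┃ 
            ┃2024-09-03│┃          │          ┃ 
            ┃2024-09-20│┃          │          ┃ 
            ┗━━━━━━━━━━━┃          │Score:    ┃━
                        ┗━━━━━━━━━━━━━━━━━━━━━┛ 
                                                
                                                
                                                


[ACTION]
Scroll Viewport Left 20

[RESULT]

                                                
                                                
                                                
                  ┏━━━━━━━━━━━━━━━━━━━━━━━━━━━━━
                  ┃ DataTable                   
                  ┠─────────────────────────────
                  ┃Date      │┏━━━━━━━━━━━━━━━━━
                  ┃──────────┼┃ Tetris          
                  ┃2024-09-13│┠─────────────────
                  ┃2024-12-14│┃          │Next: 
                  ┃2024-01-11│┃          │████  
                  ┃2024-02-14│┃          │      
                  ┃2024-02-02│┃          │      
                  ┃2024-09-03│┃          │      
                  ┃2024-09-20│┃          │      
                  ┗━━━━━━━━━━━┃          │Score:
                              ┗━━━━━━━━━━━━━━━━━
                                                
                                                
                                                


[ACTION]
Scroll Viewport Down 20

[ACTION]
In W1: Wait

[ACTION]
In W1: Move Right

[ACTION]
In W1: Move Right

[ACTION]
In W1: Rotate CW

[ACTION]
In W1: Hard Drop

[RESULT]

                                                
                                                
                                                
                  ┏━━━━━━━━━━━━━━━━━━━━━━━━━━━━━
                  ┃ DataTable                   
                  ┠─────────────────────────────
                  ┃Date      │┏━━━━━━━━━━━━━━━━━
                  ┃──────────┼┃ Tetris          
                  ┃2024-09-13│┠─────────────────
                  ┃2024-12-14│┃          │Next: 
                  ┃2024-01-11│┃          │ ░░   
                  ┃2024-02-14│┃          │░░    
                  ┃2024-02-02│┃     █    │      
                  ┃2024-09-03│┃     █    │      
                  ┃2024-09-20│┃     █    │      
                  ┗━━━━━━━━━━━┃     █    │Score:
                              ┗━━━━━━━━━━━━━━━━━
                                                
                                                
                                                


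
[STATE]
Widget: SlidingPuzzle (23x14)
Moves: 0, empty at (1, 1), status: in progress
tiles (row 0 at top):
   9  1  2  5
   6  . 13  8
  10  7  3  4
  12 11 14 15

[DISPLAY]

┌────┬────┬────┬────┐  
│  9 │  1 │  2 │  5 │  
├────┼────┼────┼────┤  
│  6 │    │ 13 │  8 │  
├────┼────┼────┼────┤  
│ 10 │  7 │  3 │  4 │  
├────┼────┼────┼────┤  
│ 12 │ 11 │ 14 │ 15 │  
└────┴────┴────┴────┘  
Moves: 0               
                       
                       
                       
                       


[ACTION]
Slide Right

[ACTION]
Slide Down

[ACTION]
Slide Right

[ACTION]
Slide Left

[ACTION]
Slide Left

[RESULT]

┌────┬────┬────┬────┐  
│  1 │  2 │    │  5 │  
├────┼────┼────┼────┤  
│  9 │  6 │ 13 │  8 │  
├────┼────┼────┼────┤  
│ 10 │  7 │  3 │  4 │  
├────┼────┼────┼────┤  
│ 12 │ 11 │ 14 │ 15 │  
└────┴────┴────┴────┘  
Moves: 4               
                       
                       
                       
                       


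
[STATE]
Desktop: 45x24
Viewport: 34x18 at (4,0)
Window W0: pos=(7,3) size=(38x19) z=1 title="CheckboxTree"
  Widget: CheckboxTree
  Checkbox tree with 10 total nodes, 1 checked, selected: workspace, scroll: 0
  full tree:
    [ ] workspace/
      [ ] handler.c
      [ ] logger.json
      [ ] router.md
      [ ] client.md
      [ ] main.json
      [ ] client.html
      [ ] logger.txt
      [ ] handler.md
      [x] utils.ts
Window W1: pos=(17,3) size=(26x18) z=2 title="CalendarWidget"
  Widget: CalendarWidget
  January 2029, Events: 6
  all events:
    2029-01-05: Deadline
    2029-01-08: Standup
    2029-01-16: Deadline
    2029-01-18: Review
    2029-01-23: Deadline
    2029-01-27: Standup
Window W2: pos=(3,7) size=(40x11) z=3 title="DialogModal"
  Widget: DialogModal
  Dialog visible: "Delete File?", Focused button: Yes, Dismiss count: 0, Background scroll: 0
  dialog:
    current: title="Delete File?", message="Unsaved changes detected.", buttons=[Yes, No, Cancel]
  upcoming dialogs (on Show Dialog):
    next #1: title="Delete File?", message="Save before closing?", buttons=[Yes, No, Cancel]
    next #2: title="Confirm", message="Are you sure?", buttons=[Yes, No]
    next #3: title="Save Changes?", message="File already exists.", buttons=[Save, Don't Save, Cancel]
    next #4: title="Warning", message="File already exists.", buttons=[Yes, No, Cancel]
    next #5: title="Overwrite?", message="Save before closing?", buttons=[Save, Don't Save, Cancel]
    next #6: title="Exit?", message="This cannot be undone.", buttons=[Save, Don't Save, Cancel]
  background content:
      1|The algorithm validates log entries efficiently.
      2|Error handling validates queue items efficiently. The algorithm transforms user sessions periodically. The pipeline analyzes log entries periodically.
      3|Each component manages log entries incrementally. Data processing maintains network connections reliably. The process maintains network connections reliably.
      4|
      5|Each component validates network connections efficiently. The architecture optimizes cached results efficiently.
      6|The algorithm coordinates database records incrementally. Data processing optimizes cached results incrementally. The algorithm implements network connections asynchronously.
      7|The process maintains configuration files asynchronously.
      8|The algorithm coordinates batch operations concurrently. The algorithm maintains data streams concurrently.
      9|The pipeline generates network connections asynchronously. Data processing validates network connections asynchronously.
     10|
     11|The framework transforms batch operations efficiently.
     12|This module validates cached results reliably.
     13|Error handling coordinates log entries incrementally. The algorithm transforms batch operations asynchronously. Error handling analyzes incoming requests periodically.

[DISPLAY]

                                  
                                  
                                  
   ┏━━━━━━━━━┏━━━━━━━━━━━━━━━━━━━━
   ┃ Checkbox┃ CalendarWidget     
   ┠─────────┠────────────────────
   ┃>[-] work┃      January 2029  
━━━━━━━━━━━━━━━━━━━━━━━━━━━━━━━━━━
 DialogModal                      
──────────────────────────────────
The algorithm validates log entrie
Erro┌───────────────────────────┐e
Each│        Delete File?       │s
    │ Unsaved changes detected. │ 
Each│    [Yes]  No   Cancel     │c
The └───────────────────────────┘e
The process maintains configuratio
━━━━━━━━━━━━━━━━━━━━━━━━━━━━━━━━━━


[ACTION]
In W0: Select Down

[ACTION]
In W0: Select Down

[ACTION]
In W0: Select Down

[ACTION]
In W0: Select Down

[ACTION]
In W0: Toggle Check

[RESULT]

                                  
                                  
                                  
   ┏━━━━━━━━━┏━━━━━━━━━━━━━━━━━━━━
   ┃ Checkbox┃ CalendarWidget     
   ┠─────────┠────────────────────
   ┃ [-] work┃      January 2029  
━━━━━━━━━━━━━━━━━━━━━━━━━━━━━━━━━━
 DialogModal                      
──────────────────────────────────
The algorithm validates log entrie
Erro┌───────────────────────────┐e
Each│        Delete File?       │s
    │ Unsaved changes detected. │ 
Each│    [Yes]  No   Cancel     │c
The └───────────────────────────┘e
The process maintains configuratio
━━━━━━━━━━━━━━━━━━━━━━━━━━━━━━━━━━
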